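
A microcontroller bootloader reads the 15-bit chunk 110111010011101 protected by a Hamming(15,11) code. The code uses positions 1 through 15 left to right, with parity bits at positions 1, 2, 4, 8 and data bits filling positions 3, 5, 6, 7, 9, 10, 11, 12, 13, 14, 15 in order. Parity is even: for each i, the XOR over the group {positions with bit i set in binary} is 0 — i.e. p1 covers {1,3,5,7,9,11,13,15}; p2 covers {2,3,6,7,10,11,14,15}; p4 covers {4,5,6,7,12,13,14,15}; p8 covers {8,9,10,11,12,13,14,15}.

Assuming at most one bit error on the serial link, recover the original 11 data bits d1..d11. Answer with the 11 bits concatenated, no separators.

s1 (pos 1,3,5,7,9,11,13,15): 1⊕0⊕1⊕0⊕0⊕1⊕1⊕1 = 1
s2 (pos 2,3,6,7,10,11,14,15): 1⊕0⊕1⊕0⊕0⊕1⊕0⊕1 = 0
s4 (pos 4,5,6,7,12,13,14,15): 1⊕1⊕1⊕0⊕1⊕1⊕0⊕1 = 0
s8 (pos 8,9,10,11,12,13,14,15): 1⊕0⊕0⊕1⊕1⊕1⊕0⊕1 = 1
Syndrome s8…s1 = 1001 → error at position 9.
Flip position 9: 110111010011101 → 110111011011101
Read data bits from positions 3,5,6,7,9,10,11,12,13,14,15: 01101011101

01101011101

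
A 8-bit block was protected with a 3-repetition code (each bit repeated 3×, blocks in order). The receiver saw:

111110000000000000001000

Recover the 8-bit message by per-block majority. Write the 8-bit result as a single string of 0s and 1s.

Block 1 (111): 3 ones → 1
Block 2 (110): 2 ones → 1
Block 3 (000): 0 ones → 0
Block 4 (000): 0 ones → 0
Block 5 (000): 0 ones → 0
Block 6 (000): 0 ones → 0
Block 7 (001): 1 one → 0
Block 8 (000): 0 ones → 0

11000000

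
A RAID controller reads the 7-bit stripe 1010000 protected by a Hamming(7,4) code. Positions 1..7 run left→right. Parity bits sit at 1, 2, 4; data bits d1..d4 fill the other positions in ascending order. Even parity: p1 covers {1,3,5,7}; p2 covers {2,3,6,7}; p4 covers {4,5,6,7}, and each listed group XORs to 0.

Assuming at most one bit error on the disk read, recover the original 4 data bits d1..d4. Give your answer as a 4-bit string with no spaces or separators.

1000

s1 (pos 1,3,5,7): 1⊕1⊕0⊕0 = 0
s2 (pos 2,3,6,7): 0⊕1⊕0⊕0 = 1
s4 (pos 4,5,6,7): 0⊕0⊕0⊕0 = 0
Syndrome s4…s1 = 010 → error at position 2.
Flip position 2: 1010000 → 1110000
Read data bits from positions 3,5,6,7: 1000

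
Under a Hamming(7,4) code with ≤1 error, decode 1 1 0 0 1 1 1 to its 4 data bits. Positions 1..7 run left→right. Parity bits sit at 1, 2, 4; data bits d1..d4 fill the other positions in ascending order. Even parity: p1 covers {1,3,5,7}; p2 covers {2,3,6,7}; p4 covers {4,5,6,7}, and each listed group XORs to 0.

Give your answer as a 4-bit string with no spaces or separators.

s1 (pos 1,3,5,7): 1⊕0⊕1⊕1 = 1
s2 (pos 2,3,6,7): 1⊕0⊕1⊕1 = 1
s4 (pos 4,5,6,7): 0⊕1⊕1⊕1 = 1
Syndrome s4…s1 = 111 → error at position 7.
Flip position 7: 1100111 → 1100110
Read data bits from positions 3,5,6,7: 0110

0110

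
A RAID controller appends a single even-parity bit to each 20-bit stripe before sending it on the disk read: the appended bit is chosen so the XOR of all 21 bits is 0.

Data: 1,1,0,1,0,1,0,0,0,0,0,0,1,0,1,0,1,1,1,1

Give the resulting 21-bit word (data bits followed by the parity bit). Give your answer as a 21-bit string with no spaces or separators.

110101000000101011110

XOR of the 20 data bits: 1⊕1⊕0⊕1⊕0⊕1⊕0⊕0⊕0⊕0⊕0⊕0⊕1⊕0⊕1⊕0⊕1⊕1⊕1⊕1 = 0
Parity bit = 0 (so all 21 bits XOR to 0).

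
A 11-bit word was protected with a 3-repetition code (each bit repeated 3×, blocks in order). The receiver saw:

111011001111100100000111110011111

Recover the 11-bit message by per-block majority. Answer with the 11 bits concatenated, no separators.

11010001111

Block 1 (111): 3 ones → 1
Block 2 (011): 2 ones → 1
Block 3 (001): 1 one → 0
Block 4 (111): 3 ones → 1
Block 5 (100): 1 one → 0
Block 6 (100): 1 one → 0
Block 7 (000): 0 ones → 0
Block 8 (111): 3 ones → 1
Block 9 (110): 2 ones → 1
Block 10 (011): 2 ones → 1
Block 11 (111): 3 ones → 1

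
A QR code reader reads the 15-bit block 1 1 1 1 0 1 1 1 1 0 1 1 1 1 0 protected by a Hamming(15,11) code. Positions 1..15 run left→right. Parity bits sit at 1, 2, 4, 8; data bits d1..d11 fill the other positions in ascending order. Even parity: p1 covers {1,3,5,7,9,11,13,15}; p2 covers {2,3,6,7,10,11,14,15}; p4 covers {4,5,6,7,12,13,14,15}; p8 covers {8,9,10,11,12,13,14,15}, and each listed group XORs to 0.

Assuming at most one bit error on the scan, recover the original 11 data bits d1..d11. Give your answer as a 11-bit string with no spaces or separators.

10111011110

s1 (pos 1,3,5,7,9,11,13,15): 1⊕1⊕0⊕1⊕1⊕1⊕1⊕0 = 0
s2 (pos 2,3,6,7,10,11,14,15): 1⊕1⊕1⊕1⊕0⊕1⊕1⊕0 = 0
s4 (pos 4,5,6,7,12,13,14,15): 1⊕0⊕1⊕1⊕1⊕1⊕1⊕0 = 0
s8 (pos 8,9,10,11,12,13,14,15): 1⊕1⊕0⊕1⊕1⊕1⊕1⊕0 = 0
Syndrome s8…s1 = 0000 → no error.
Read data bits from positions 3,5,6,7,9,10,11,12,13,14,15: 10111011110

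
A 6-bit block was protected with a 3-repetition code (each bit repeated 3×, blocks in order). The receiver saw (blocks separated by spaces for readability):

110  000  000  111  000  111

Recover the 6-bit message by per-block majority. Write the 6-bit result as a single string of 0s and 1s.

100101

Block 1 (110): 2 ones → 1
Block 2 (000): 0 ones → 0
Block 3 (000): 0 ones → 0
Block 4 (111): 3 ones → 1
Block 5 (000): 0 ones → 0
Block 6 (111): 3 ones → 1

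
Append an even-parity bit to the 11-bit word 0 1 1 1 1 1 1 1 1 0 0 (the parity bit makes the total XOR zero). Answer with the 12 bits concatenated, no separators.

XOR of the 11 data bits: 0⊕1⊕1⊕1⊕1⊕1⊕1⊕1⊕1⊕0⊕0 = 0
Parity bit = 0 (so all 12 bits XOR to 0).

011111111000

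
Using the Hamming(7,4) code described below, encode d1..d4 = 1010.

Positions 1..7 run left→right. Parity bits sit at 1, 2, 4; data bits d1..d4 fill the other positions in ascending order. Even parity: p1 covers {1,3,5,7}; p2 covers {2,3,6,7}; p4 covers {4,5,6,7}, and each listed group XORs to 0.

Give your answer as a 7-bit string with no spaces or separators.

1011010

Place data at non-parity positions: p1 p2 1 p4 0 1 0
p1 (pos 1,3,5,7): XOR of data positions = 1⊕0⊕0 = 1
p2 (pos 2,3,6,7): XOR of data positions = 1⊕1⊕0 = 0
p4 (pos 4,5,6,7): XOR of data positions = 0⊕1⊕0 = 1
Codeword: 1011010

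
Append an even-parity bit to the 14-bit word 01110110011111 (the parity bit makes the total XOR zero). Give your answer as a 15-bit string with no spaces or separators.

011101100111110

XOR of the 14 data bits: 0⊕1⊕1⊕1⊕0⊕1⊕1⊕0⊕0⊕1⊕1⊕1⊕1⊕1 = 0
Parity bit = 0 (so all 15 bits XOR to 0).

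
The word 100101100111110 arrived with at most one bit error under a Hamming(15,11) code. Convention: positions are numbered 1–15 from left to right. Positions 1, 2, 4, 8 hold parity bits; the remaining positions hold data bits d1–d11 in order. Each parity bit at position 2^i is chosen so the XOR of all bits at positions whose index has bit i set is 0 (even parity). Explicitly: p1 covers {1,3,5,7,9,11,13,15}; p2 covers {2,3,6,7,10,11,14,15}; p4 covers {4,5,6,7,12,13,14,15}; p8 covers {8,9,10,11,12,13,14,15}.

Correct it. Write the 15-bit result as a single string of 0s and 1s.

100101100011110

s1 (pos 1,3,5,7,9,11,13,15): 1⊕0⊕0⊕1⊕0⊕1⊕1⊕0 = 0
s2 (pos 2,3,6,7,10,11,14,15): 0⊕0⊕1⊕1⊕1⊕1⊕1⊕0 = 1
s4 (pos 4,5,6,7,12,13,14,15): 1⊕0⊕1⊕1⊕1⊕1⊕1⊕0 = 0
s8 (pos 8,9,10,11,12,13,14,15): 0⊕0⊕1⊕1⊕1⊕1⊕1⊕0 = 1
Syndrome s8…s1 = 1010 → error at position 10.
Flip position 10: 100101100111110 → 100101100011110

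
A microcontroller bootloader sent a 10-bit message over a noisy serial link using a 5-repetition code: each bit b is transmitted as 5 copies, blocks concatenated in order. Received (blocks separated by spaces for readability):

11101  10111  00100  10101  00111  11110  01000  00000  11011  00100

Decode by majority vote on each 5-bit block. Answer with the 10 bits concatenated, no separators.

1101110010

Block 1 (11101): 4 ones → 1
Block 2 (10111): 4 ones → 1
Block 3 (00100): 1 one → 0
Block 4 (10101): 3 ones → 1
Block 5 (00111): 3 ones → 1
Block 6 (11110): 4 ones → 1
Block 7 (01000): 1 one → 0
Block 8 (00000): 0 ones → 0
Block 9 (11011): 4 ones → 1
Block 10 (00100): 1 one → 0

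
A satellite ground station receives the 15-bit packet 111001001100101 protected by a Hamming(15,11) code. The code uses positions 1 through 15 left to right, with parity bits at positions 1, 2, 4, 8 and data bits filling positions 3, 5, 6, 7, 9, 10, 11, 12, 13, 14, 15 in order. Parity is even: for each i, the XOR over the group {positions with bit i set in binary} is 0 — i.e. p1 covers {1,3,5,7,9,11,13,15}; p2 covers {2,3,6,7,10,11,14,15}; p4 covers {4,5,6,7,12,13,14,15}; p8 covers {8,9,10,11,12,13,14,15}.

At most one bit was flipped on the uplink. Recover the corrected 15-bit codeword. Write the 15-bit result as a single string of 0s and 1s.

111001101100101

s1 (pos 1,3,5,7,9,11,13,15): 1⊕1⊕0⊕0⊕1⊕0⊕1⊕1 = 1
s2 (pos 2,3,6,7,10,11,14,15): 1⊕1⊕1⊕0⊕1⊕0⊕0⊕1 = 1
s4 (pos 4,5,6,7,12,13,14,15): 0⊕0⊕1⊕0⊕0⊕1⊕0⊕1 = 1
s8 (pos 8,9,10,11,12,13,14,15): 0⊕1⊕1⊕0⊕0⊕1⊕0⊕1 = 0
Syndrome s8…s1 = 0111 → error at position 7.
Flip position 7: 111001001100101 → 111001101100101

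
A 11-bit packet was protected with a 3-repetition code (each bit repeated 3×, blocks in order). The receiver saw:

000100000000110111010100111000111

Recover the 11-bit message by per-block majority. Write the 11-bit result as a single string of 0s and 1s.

Block 1 (000): 0 ones → 0
Block 2 (100): 1 one → 0
Block 3 (000): 0 ones → 0
Block 4 (000): 0 ones → 0
Block 5 (110): 2 ones → 1
Block 6 (111): 3 ones → 1
Block 7 (010): 1 one → 0
Block 8 (100): 1 one → 0
Block 9 (111): 3 ones → 1
Block 10 (000): 0 ones → 0
Block 11 (111): 3 ones → 1

00001100101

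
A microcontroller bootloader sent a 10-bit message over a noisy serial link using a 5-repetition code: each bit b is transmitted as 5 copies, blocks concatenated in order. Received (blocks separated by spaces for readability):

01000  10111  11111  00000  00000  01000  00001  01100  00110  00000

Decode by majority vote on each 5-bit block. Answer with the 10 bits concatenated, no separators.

Block 1 (01000): 1 one → 0
Block 2 (10111): 4 ones → 1
Block 3 (11111): 5 ones → 1
Block 4 (00000): 0 ones → 0
Block 5 (00000): 0 ones → 0
Block 6 (01000): 1 one → 0
Block 7 (00001): 1 one → 0
Block 8 (01100): 2 ones → 0
Block 9 (00110): 2 ones → 0
Block 10 (00000): 0 ones → 0

0110000000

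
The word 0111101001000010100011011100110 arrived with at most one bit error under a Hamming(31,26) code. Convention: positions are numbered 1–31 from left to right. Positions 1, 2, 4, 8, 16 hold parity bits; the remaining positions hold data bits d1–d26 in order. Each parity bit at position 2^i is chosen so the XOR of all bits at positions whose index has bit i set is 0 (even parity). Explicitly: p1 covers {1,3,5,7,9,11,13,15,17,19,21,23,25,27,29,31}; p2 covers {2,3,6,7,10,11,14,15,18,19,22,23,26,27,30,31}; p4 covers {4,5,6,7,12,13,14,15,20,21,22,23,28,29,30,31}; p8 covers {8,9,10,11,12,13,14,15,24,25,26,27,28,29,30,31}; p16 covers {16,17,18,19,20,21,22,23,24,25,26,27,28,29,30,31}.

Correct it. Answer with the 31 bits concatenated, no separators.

0111101101000010100011011100110

s1 (pos 1,3,5,7,9,11,13,15,17,19,21,23,25,27,29,31): 0⊕1⊕1⊕1⊕0⊕0⊕0⊕1⊕1⊕0⊕1⊕0⊕1⊕0⊕1⊕0 = 0
s2 (pos 2,3,6,7,10,11,14,15,18,19,22,23,26,27,30,31): 1⊕1⊕0⊕1⊕1⊕0⊕0⊕1⊕0⊕0⊕1⊕0⊕1⊕0⊕1⊕0 = 0
s4 (pos 4,5,6,7,12,13,14,15,20,21,22,23,28,29,30,31): 1⊕1⊕0⊕1⊕0⊕0⊕0⊕1⊕0⊕1⊕1⊕0⊕0⊕1⊕1⊕0 = 0
s8 (pos 8,9,10,11,12,13,14,15,24,25,26,27,28,29,30,31): 0⊕0⊕1⊕0⊕0⊕0⊕0⊕1⊕1⊕1⊕1⊕0⊕0⊕1⊕1⊕0 = 1
s16 (pos 16,17,18,19,20,21,22,23,24,25,26,27,28,29,30,31): 0⊕1⊕0⊕0⊕0⊕1⊕1⊕0⊕1⊕1⊕1⊕0⊕0⊕1⊕1⊕0 = 0
Syndrome s16…s1 = 01000 → error at position 8.
Flip position 8: 0111101001000010100011011100110 → 0111101101000010100011011100110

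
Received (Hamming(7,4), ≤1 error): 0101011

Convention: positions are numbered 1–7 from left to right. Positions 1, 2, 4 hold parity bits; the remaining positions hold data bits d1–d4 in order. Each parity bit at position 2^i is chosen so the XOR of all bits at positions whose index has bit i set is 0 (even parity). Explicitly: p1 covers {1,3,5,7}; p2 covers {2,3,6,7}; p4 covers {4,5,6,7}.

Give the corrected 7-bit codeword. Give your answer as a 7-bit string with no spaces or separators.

s1 (pos 1,3,5,7): 0⊕0⊕0⊕1 = 1
s2 (pos 2,3,6,7): 1⊕0⊕1⊕1 = 1
s4 (pos 4,5,6,7): 1⊕0⊕1⊕1 = 1
Syndrome s4…s1 = 111 → error at position 7.
Flip position 7: 0101011 → 0101010

0101010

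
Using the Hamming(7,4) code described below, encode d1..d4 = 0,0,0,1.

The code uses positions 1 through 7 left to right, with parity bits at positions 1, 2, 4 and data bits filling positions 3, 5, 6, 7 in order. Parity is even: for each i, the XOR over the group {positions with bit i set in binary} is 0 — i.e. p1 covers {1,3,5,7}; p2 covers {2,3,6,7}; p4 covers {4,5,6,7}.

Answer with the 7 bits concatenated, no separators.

Place data at non-parity positions: p1 p2 0 p4 0 0 1
p1 (pos 1,3,5,7): XOR of data positions = 0⊕0⊕1 = 1
p2 (pos 2,3,6,7): XOR of data positions = 0⊕0⊕1 = 1
p4 (pos 4,5,6,7): XOR of data positions = 0⊕0⊕1 = 1
Codeword: 1101001

1101001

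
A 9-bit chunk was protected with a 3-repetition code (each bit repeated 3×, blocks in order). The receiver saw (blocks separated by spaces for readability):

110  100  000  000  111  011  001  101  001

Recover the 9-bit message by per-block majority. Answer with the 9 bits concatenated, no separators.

Block 1 (110): 2 ones → 1
Block 2 (100): 1 one → 0
Block 3 (000): 0 ones → 0
Block 4 (000): 0 ones → 0
Block 5 (111): 3 ones → 1
Block 6 (011): 2 ones → 1
Block 7 (001): 1 one → 0
Block 8 (101): 2 ones → 1
Block 9 (001): 1 one → 0

100011010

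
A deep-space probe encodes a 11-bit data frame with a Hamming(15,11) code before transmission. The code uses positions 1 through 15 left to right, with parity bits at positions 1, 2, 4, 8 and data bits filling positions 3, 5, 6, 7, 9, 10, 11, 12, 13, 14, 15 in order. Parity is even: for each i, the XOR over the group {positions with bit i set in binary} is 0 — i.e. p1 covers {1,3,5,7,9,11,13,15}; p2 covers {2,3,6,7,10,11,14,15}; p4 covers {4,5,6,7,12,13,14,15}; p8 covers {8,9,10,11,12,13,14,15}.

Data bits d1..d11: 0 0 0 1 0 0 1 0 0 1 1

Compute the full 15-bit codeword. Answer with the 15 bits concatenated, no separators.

100100110010011

Place data at non-parity positions: p1 p2 0 p4 0 0 1 p8 0 0 1 0 0 1 1
p1 (pos 1,3,5,7,9,11,13,15): XOR of data positions = 0⊕0⊕1⊕0⊕1⊕0⊕1 = 1
p2 (pos 2,3,6,7,10,11,14,15): XOR of data positions = 0⊕0⊕1⊕0⊕1⊕1⊕1 = 0
p4 (pos 4,5,6,7,12,13,14,15): XOR of data positions = 0⊕0⊕1⊕0⊕0⊕1⊕1 = 1
p8 (pos 8,9,10,11,12,13,14,15): XOR of data positions = 0⊕0⊕1⊕0⊕0⊕1⊕1 = 1
Codeword: 100100110010011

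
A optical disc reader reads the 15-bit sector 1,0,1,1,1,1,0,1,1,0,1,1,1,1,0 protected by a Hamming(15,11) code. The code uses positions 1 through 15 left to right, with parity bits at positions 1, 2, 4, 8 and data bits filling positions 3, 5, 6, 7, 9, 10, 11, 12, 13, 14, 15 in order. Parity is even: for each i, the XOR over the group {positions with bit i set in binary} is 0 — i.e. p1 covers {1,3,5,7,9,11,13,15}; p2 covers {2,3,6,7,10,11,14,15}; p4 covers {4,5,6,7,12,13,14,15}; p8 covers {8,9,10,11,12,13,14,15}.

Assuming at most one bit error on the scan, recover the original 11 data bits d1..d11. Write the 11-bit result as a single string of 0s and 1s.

s1 (pos 1,3,5,7,9,11,13,15): 1⊕1⊕1⊕0⊕1⊕1⊕1⊕0 = 0
s2 (pos 2,3,6,7,10,11,14,15): 0⊕1⊕1⊕0⊕0⊕1⊕1⊕0 = 0
s4 (pos 4,5,6,7,12,13,14,15): 1⊕1⊕1⊕0⊕1⊕1⊕1⊕0 = 0
s8 (pos 8,9,10,11,12,13,14,15): 1⊕1⊕0⊕1⊕1⊕1⊕1⊕0 = 0
Syndrome s8…s1 = 0000 → no error.
Read data bits from positions 3,5,6,7,9,10,11,12,13,14,15: 11101011110

11101011110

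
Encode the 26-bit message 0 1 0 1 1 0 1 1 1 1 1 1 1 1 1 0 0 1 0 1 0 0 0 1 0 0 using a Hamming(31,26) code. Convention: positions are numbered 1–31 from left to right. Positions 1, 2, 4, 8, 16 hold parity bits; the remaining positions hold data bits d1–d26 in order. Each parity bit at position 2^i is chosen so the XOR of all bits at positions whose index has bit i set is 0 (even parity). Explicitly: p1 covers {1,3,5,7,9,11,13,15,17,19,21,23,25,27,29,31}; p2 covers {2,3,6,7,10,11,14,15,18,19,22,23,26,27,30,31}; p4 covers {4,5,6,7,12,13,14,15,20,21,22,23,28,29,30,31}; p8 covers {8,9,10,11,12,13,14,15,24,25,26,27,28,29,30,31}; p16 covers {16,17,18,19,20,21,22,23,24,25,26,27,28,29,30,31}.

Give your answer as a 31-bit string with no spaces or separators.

1101101010111111111100101000100

Place data at non-parity positions: p1 p2 0 p4 1 0 1 p8 1 0 1 1 1 1 1 p16 1 1 1 1 0 0 1 0 1 0 0 0 1 0 0
p1 (pos 1,3,5,7,9,11,13,15,17,19,21,23,25,27,29,31): XOR of data positions = 0⊕1⊕1⊕1⊕1⊕1⊕1⊕1⊕1⊕0⊕1⊕1⊕0⊕1⊕0 = 1
p2 (pos 2,3,6,7,10,11,14,15,18,19,22,23,26,27,30,31): XOR of data positions = 0⊕0⊕1⊕0⊕1⊕1⊕1⊕1⊕1⊕0⊕1⊕0⊕0⊕0⊕0 = 1
p4 (pos 4,5,6,7,12,13,14,15,20,21,22,23,28,29,30,31): XOR of data positions = 1⊕0⊕1⊕1⊕1⊕1⊕1⊕1⊕0⊕0⊕1⊕0⊕1⊕0⊕0 = 1
p8 (pos 8,9,10,11,12,13,14,15,24,25,26,27,28,29,30,31): XOR of data positions = 1⊕0⊕1⊕1⊕1⊕1⊕1⊕0⊕1⊕0⊕0⊕0⊕1⊕0⊕0 = 0
p16 (pos 16,17,18,19,20,21,22,23,24,25,26,27,28,29,30,31): XOR of data positions = 1⊕1⊕1⊕1⊕0⊕0⊕1⊕0⊕1⊕0⊕0⊕0⊕1⊕0⊕0 = 1
Codeword: 1101101010111111111100101000100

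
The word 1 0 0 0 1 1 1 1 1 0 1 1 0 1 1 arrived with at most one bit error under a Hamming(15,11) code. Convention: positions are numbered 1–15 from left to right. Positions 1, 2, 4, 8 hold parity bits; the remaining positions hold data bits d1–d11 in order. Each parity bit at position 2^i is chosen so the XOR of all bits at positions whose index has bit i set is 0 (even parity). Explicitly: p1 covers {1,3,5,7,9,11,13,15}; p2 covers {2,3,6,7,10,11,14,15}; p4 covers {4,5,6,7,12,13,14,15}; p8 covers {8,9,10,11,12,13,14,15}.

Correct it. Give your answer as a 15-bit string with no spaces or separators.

110011111011011

s1 (pos 1,3,5,7,9,11,13,15): 1⊕0⊕1⊕1⊕1⊕1⊕0⊕1 = 0
s2 (pos 2,3,6,7,10,11,14,15): 0⊕0⊕1⊕1⊕0⊕1⊕1⊕1 = 1
s4 (pos 4,5,6,7,12,13,14,15): 0⊕1⊕1⊕1⊕1⊕0⊕1⊕1 = 0
s8 (pos 8,9,10,11,12,13,14,15): 1⊕1⊕0⊕1⊕1⊕0⊕1⊕1 = 0
Syndrome s8…s1 = 0010 → error at position 2.
Flip position 2: 100011111011011 → 110011111011011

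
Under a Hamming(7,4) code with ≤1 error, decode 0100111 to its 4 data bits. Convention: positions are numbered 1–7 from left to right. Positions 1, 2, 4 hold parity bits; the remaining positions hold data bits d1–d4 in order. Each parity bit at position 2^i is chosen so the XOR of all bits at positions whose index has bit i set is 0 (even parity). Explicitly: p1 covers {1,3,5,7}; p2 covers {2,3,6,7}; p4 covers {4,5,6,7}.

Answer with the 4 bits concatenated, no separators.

s1 (pos 1,3,5,7): 0⊕0⊕1⊕1 = 0
s2 (pos 2,3,6,7): 1⊕0⊕1⊕1 = 1
s4 (pos 4,5,6,7): 0⊕1⊕1⊕1 = 1
Syndrome s4…s1 = 110 → error at position 6.
Flip position 6: 0100111 → 0100101
Read data bits from positions 3,5,6,7: 0101

0101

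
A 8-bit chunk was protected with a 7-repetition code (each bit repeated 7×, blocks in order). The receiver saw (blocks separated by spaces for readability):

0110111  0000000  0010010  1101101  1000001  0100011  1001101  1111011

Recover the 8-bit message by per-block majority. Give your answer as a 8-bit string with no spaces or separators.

Block 1 (0110111): 5 ones → 1
Block 2 (0000000): 0 ones → 0
Block 3 (0010010): 2 ones → 0
Block 4 (1101101): 5 ones → 1
Block 5 (1000001): 2 ones → 0
Block 6 (0100011): 3 ones → 0
Block 7 (1001101): 4 ones → 1
Block 8 (1111011): 6 ones → 1

10010011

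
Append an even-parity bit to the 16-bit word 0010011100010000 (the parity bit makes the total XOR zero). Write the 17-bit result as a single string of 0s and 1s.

00100111000100001

XOR of the 16 data bits: 0⊕0⊕1⊕0⊕0⊕1⊕1⊕1⊕0⊕0⊕0⊕1⊕0⊕0⊕0⊕0 = 1
Parity bit = 1 (so all 17 bits XOR to 0).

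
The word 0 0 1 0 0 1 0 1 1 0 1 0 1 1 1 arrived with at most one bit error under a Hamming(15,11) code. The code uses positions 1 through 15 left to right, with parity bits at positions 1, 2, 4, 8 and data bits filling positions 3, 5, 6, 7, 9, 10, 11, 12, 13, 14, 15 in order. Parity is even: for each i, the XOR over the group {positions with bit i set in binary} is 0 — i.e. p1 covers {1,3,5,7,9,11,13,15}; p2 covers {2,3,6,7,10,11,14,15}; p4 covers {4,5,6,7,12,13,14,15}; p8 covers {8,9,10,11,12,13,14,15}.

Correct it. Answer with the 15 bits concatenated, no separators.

000001011010111

s1 (pos 1,3,5,7,9,11,13,15): 0⊕1⊕0⊕0⊕1⊕1⊕1⊕1 = 1
s2 (pos 2,3,6,7,10,11,14,15): 0⊕1⊕1⊕0⊕0⊕1⊕1⊕1 = 1
s4 (pos 4,5,6,7,12,13,14,15): 0⊕0⊕1⊕0⊕0⊕1⊕1⊕1 = 0
s8 (pos 8,9,10,11,12,13,14,15): 1⊕1⊕0⊕1⊕0⊕1⊕1⊕1 = 0
Syndrome s8…s1 = 0011 → error at position 3.
Flip position 3: 001001011010111 → 000001011010111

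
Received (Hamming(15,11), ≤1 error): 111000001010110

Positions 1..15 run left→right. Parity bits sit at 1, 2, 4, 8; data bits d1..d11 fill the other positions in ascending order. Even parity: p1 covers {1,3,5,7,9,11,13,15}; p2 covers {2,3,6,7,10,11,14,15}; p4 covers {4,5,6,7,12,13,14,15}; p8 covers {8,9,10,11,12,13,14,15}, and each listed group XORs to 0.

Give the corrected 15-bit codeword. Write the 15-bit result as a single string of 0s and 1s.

s1 (pos 1,3,5,7,9,11,13,15): 1⊕1⊕0⊕0⊕1⊕1⊕1⊕0 = 1
s2 (pos 2,3,6,7,10,11,14,15): 1⊕1⊕0⊕0⊕0⊕1⊕1⊕0 = 0
s4 (pos 4,5,6,7,12,13,14,15): 0⊕0⊕0⊕0⊕0⊕1⊕1⊕0 = 0
s8 (pos 8,9,10,11,12,13,14,15): 0⊕1⊕0⊕1⊕0⊕1⊕1⊕0 = 0
Syndrome s8…s1 = 0001 → error at position 1.
Flip position 1: 111000001010110 → 011000001010110

011000001010110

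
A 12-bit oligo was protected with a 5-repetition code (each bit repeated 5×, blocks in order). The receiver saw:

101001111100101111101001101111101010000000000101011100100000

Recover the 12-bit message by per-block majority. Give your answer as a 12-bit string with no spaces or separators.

010111100110

Block 1 (10100): 2 ones → 0
Block 2 (11111): 5 ones → 1
Block 3 (00101): 2 ones → 0
Block 4 (11110): 4 ones → 1
Block 5 (10011): 3 ones → 1
Block 6 (01111): 4 ones → 1
Block 7 (10101): 3 ones → 1
Block 8 (00000): 0 ones → 0
Block 9 (00000): 0 ones → 0
Block 10 (10101): 3 ones → 1
Block 11 (11001): 3 ones → 1
Block 12 (00000): 0 ones → 0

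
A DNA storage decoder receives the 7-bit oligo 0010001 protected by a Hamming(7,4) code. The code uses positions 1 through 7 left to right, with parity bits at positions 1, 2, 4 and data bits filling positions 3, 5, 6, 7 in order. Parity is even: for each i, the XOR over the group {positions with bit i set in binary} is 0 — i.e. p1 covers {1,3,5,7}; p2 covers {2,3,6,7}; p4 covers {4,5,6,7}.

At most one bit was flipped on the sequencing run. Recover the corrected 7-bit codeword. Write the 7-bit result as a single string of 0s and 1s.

0011001

s1 (pos 1,3,5,7): 0⊕1⊕0⊕1 = 0
s2 (pos 2,3,6,7): 0⊕1⊕0⊕1 = 0
s4 (pos 4,5,6,7): 0⊕0⊕0⊕1 = 1
Syndrome s4…s1 = 100 → error at position 4.
Flip position 4: 0010001 → 0011001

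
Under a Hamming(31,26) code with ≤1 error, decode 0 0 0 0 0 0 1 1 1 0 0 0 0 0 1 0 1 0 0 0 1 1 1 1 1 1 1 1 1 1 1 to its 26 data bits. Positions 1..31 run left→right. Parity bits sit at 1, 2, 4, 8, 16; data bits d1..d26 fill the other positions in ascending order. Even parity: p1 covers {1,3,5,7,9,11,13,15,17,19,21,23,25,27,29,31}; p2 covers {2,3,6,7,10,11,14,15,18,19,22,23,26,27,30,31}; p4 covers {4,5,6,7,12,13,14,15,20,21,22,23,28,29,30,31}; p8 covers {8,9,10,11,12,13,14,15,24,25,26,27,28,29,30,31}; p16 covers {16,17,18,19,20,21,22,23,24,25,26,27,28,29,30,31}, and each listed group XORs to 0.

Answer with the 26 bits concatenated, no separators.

00011001001100011111111111

s1 (pos 1,3,5,7,9,11,13,15,17,19,21,23,25,27,29,31): 0⊕0⊕0⊕1⊕1⊕0⊕0⊕1⊕1⊕0⊕1⊕1⊕1⊕1⊕1⊕1 = 0
s2 (pos 2,3,6,7,10,11,14,15,18,19,22,23,26,27,30,31): 0⊕0⊕0⊕1⊕0⊕0⊕0⊕1⊕0⊕0⊕1⊕1⊕1⊕1⊕1⊕1 = 0
s4 (pos 4,5,6,7,12,13,14,15,20,21,22,23,28,29,30,31): 0⊕0⊕0⊕1⊕0⊕0⊕0⊕1⊕0⊕1⊕1⊕1⊕1⊕1⊕1⊕1 = 1
s8 (pos 8,9,10,11,12,13,14,15,24,25,26,27,28,29,30,31): 1⊕1⊕0⊕0⊕0⊕0⊕0⊕1⊕1⊕1⊕1⊕1⊕1⊕1⊕1⊕1 = 1
s16 (pos 16,17,18,19,20,21,22,23,24,25,26,27,28,29,30,31): 0⊕1⊕0⊕0⊕0⊕1⊕1⊕1⊕1⊕1⊕1⊕1⊕1⊕1⊕1⊕1 = 0
Syndrome s16…s1 = 01100 → error at position 12.
Flip position 12: 0000001110000010100011111111111 → 0000001110010010100011111111111
Read data bits from positions 3,5,6,7,9,10,11,12,13,14,15,17,18,19,20,21,22,23,24,25,26,27,28,29,30,31: 00011001001100011111111111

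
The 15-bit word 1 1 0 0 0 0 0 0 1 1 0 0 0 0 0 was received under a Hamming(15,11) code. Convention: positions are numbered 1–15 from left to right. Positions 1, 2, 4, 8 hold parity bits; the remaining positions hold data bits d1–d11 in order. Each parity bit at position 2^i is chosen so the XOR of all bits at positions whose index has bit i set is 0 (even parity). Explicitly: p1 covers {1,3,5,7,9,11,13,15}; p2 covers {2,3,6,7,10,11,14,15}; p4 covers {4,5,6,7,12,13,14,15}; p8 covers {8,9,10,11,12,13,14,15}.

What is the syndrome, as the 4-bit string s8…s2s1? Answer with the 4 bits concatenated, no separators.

s1 (pos 1,3,5,7,9,11,13,15): 1⊕0⊕0⊕0⊕1⊕0⊕0⊕0 = 0
s2 (pos 2,3,6,7,10,11,14,15): 1⊕0⊕0⊕0⊕1⊕0⊕0⊕0 = 0
s4 (pos 4,5,6,7,12,13,14,15): 0⊕0⊕0⊕0⊕0⊕0⊕0⊕0 = 0
s8 (pos 8,9,10,11,12,13,14,15): 0⊕1⊕1⊕0⊕0⊕0⊕0⊕0 = 0
Syndrome s8…s1 = 0000 → no error.

0000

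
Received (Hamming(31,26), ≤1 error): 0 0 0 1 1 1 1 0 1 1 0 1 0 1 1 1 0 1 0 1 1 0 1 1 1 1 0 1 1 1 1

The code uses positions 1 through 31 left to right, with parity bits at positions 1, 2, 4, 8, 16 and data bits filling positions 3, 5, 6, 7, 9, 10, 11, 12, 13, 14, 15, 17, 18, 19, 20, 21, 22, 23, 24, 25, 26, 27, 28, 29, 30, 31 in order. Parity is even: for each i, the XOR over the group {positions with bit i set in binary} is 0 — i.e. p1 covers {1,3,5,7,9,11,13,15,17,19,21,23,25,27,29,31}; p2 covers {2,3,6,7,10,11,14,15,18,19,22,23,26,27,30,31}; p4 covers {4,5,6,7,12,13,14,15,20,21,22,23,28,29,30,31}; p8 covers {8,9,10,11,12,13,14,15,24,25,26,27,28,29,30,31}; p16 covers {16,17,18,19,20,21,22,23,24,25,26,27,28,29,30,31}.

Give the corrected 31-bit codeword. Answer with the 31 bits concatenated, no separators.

s1 (pos 1,3,5,7,9,11,13,15,17,19,21,23,25,27,29,31): 0⊕0⊕1⊕1⊕1⊕0⊕0⊕1⊕0⊕0⊕1⊕1⊕1⊕0⊕1⊕1 = 1
s2 (pos 2,3,6,7,10,11,14,15,18,19,22,23,26,27,30,31): 0⊕0⊕1⊕1⊕1⊕0⊕1⊕1⊕1⊕0⊕0⊕1⊕1⊕0⊕1⊕1 = 0
s4 (pos 4,5,6,7,12,13,14,15,20,21,22,23,28,29,30,31): 1⊕1⊕1⊕1⊕1⊕0⊕1⊕1⊕1⊕1⊕0⊕1⊕1⊕1⊕1⊕1 = 0
s8 (pos 8,9,10,11,12,13,14,15,24,25,26,27,28,29,30,31): 0⊕1⊕1⊕0⊕1⊕0⊕1⊕1⊕1⊕1⊕1⊕0⊕1⊕1⊕1⊕1 = 0
s16 (pos 16,17,18,19,20,21,22,23,24,25,26,27,28,29,30,31): 1⊕0⊕1⊕0⊕1⊕1⊕0⊕1⊕1⊕1⊕1⊕0⊕1⊕1⊕1⊕1 = 0
Syndrome s16…s1 = 00001 → error at position 1.
Flip position 1: 0001111011010111010110111101111 → 1001111011010111010110111101111

1001111011010111010110111101111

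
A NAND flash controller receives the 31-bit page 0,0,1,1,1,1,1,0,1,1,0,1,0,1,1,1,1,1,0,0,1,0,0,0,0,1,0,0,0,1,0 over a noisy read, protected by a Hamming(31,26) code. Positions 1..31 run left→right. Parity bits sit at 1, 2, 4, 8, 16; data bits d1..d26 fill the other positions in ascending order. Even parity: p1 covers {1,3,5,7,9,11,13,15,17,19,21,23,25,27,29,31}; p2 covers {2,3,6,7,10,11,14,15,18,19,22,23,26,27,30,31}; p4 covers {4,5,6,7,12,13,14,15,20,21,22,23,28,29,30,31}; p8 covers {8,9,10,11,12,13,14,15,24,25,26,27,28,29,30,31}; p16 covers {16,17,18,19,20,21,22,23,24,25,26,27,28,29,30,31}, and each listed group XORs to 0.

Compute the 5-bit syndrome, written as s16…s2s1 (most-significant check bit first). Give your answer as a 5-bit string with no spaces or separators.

s1 (pos 1,3,5,7,9,11,13,15,17,19,21,23,25,27,29,31): 0⊕1⊕1⊕1⊕1⊕0⊕0⊕1⊕1⊕0⊕1⊕0⊕0⊕0⊕0⊕0 = 1
s2 (pos 2,3,6,7,10,11,14,15,18,19,22,23,26,27,30,31): 0⊕1⊕1⊕1⊕1⊕0⊕1⊕1⊕1⊕0⊕0⊕0⊕1⊕0⊕1⊕0 = 1
s4 (pos 4,5,6,7,12,13,14,15,20,21,22,23,28,29,30,31): 1⊕1⊕1⊕1⊕1⊕0⊕1⊕1⊕0⊕1⊕0⊕0⊕0⊕0⊕1⊕0 = 1
s8 (pos 8,9,10,11,12,13,14,15,24,25,26,27,28,29,30,31): 0⊕1⊕1⊕0⊕1⊕0⊕1⊕1⊕0⊕0⊕1⊕0⊕0⊕0⊕1⊕0 = 1
s16 (pos 16,17,18,19,20,21,22,23,24,25,26,27,28,29,30,31): 1⊕1⊕1⊕0⊕0⊕1⊕0⊕0⊕0⊕0⊕1⊕0⊕0⊕0⊕1⊕0 = 0
Syndrome s16…s1 = 01111 → error at position 15.

01111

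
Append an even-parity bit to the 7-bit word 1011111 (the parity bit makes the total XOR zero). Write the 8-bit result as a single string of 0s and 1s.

XOR of the 7 data bits: 1⊕0⊕1⊕1⊕1⊕1⊕1 = 0
Parity bit = 0 (so all 8 bits XOR to 0).

10111110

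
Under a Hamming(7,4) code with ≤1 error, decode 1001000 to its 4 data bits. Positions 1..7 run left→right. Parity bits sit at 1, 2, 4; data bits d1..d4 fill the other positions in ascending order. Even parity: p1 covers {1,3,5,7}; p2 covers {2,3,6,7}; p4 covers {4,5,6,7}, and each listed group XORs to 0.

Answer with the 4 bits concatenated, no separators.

s1 (pos 1,3,5,7): 1⊕0⊕0⊕0 = 1
s2 (pos 2,3,6,7): 0⊕0⊕0⊕0 = 0
s4 (pos 4,5,6,7): 1⊕0⊕0⊕0 = 1
Syndrome s4…s1 = 101 → error at position 5.
Flip position 5: 1001000 → 1001100
Read data bits from positions 3,5,6,7: 0100

0100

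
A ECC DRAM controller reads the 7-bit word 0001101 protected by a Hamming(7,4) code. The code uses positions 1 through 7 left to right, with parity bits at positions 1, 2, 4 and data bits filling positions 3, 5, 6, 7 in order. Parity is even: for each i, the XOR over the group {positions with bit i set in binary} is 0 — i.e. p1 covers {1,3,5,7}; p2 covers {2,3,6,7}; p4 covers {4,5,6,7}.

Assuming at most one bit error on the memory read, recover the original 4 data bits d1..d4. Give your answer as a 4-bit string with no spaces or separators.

0111

s1 (pos 1,3,5,7): 0⊕0⊕1⊕1 = 0
s2 (pos 2,3,6,7): 0⊕0⊕0⊕1 = 1
s4 (pos 4,5,6,7): 1⊕1⊕0⊕1 = 1
Syndrome s4…s1 = 110 → error at position 6.
Flip position 6: 0001101 → 0001111
Read data bits from positions 3,5,6,7: 0111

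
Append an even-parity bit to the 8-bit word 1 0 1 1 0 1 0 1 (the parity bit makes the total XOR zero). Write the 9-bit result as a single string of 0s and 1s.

XOR of the 8 data bits: 1⊕0⊕1⊕1⊕0⊕1⊕0⊕1 = 1
Parity bit = 1 (so all 9 bits XOR to 0).

101101011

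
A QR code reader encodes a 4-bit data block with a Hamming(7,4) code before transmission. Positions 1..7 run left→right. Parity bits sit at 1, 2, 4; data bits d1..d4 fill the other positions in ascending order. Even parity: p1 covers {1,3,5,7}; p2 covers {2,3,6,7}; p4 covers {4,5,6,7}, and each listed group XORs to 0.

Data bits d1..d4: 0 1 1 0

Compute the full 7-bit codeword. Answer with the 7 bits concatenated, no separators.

Place data at non-parity positions: p1 p2 0 p4 1 1 0
p1 (pos 1,3,5,7): XOR of data positions = 0⊕1⊕0 = 1
p2 (pos 2,3,6,7): XOR of data positions = 0⊕1⊕0 = 1
p4 (pos 4,5,6,7): XOR of data positions = 1⊕1⊕0 = 0
Codeword: 1100110

1100110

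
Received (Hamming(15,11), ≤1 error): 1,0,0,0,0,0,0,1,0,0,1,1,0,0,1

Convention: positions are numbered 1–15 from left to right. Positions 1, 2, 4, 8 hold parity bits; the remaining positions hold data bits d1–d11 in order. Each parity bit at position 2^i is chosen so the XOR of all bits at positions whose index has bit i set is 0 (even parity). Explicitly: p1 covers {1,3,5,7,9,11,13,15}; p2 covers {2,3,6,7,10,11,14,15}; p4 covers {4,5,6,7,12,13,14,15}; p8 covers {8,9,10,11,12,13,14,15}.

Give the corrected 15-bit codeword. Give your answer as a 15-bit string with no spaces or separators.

s1 (pos 1,3,5,7,9,11,13,15): 1⊕0⊕0⊕0⊕0⊕1⊕0⊕1 = 1
s2 (pos 2,3,6,7,10,11,14,15): 0⊕0⊕0⊕0⊕0⊕1⊕0⊕1 = 0
s4 (pos 4,5,6,7,12,13,14,15): 0⊕0⊕0⊕0⊕1⊕0⊕0⊕1 = 0
s8 (pos 8,9,10,11,12,13,14,15): 1⊕0⊕0⊕1⊕1⊕0⊕0⊕1 = 0
Syndrome s8…s1 = 0001 → error at position 1.
Flip position 1: 100000010011001 → 000000010011001

000000010011001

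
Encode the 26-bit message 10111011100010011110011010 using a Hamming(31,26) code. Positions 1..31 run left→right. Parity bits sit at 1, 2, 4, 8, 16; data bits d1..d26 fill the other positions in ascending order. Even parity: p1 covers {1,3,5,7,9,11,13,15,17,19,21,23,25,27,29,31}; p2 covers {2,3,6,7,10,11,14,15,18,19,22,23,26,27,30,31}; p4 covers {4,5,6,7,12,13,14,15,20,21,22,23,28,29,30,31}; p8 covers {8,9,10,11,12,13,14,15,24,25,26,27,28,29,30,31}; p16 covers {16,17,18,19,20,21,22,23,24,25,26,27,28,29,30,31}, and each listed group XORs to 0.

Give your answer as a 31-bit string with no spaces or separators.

Place data at non-parity positions: p1 p2 1 p4 0 1 1 p8 1 0 1 1 1 0 0 p16 0 1 0 0 1 1 1 1 0 0 1 1 0 1 0
p1 (pos 1,3,5,7,9,11,13,15,17,19,21,23,25,27,29,31): XOR of data positions = 1⊕0⊕1⊕1⊕1⊕1⊕0⊕0⊕0⊕1⊕1⊕0⊕1⊕0⊕0 = 0
p2 (pos 2,3,6,7,10,11,14,15,18,19,22,23,26,27,30,31): XOR of data positions = 1⊕1⊕1⊕0⊕1⊕0⊕0⊕1⊕0⊕1⊕1⊕0⊕1⊕1⊕0 = 1
p4 (pos 4,5,6,7,12,13,14,15,20,21,22,23,28,29,30,31): XOR of data positions = 0⊕1⊕1⊕1⊕1⊕0⊕0⊕0⊕1⊕1⊕1⊕1⊕0⊕1⊕0 = 1
p8 (pos 8,9,10,11,12,13,14,15,24,25,26,27,28,29,30,31): XOR of data positions = 1⊕0⊕1⊕1⊕1⊕0⊕0⊕1⊕0⊕0⊕1⊕1⊕0⊕1⊕0 = 0
p16 (pos 16,17,18,19,20,21,22,23,24,25,26,27,28,29,30,31): XOR of data positions = 0⊕1⊕0⊕0⊕1⊕1⊕1⊕1⊕0⊕0⊕1⊕1⊕0⊕1⊕0 = 0
Codeword: 0111011010111000010011110011010

0111011010111000010011110011010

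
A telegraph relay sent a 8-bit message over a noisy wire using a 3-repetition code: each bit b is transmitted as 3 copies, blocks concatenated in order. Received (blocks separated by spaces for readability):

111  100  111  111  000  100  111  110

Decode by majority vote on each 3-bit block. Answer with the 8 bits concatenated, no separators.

Block 1 (111): 3 ones → 1
Block 2 (100): 1 one → 0
Block 3 (111): 3 ones → 1
Block 4 (111): 3 ones → 1
Block 5 (000): 0 ones → 0
Block 6 (100): 1 one → 0
Block 7 (111): 3 ones → 1
Block 8 (110): 2 ones → 1

10110011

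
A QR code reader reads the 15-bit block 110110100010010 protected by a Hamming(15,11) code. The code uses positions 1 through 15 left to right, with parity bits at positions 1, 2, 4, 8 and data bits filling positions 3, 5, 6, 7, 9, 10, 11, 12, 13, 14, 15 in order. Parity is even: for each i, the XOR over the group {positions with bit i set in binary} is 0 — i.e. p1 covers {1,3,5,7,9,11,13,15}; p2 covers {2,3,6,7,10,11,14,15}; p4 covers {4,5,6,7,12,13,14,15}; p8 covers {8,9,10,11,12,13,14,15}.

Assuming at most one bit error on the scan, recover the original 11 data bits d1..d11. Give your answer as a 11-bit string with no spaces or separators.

01010010010

s1 (pos 1,3,5,7,9,11,13,15): 1⊕0⊕1⊕1⊕0⊕1⊕0⊕0 = 0
s2 (pos 2,3,6,7,10,11,14,15): 1⊕0⊕0⊕1⊕0⊕1⊕1⊕0 = 0
s4 (pos 4,5,6,7,12,13,14,15): 1⊕1⊕0⊕1⊕0⊕0⊕1⊕0 = 0
s8 (pos 8,9,10,11,12,13,14,15): 0⊕0⊕0⊕1⊕0⊕0⊕1⊕0 = 0
Syndrome s8…s1 = 0000 → no error.
Read data bits from positions 3,5,6,7,9,10,11,12,13,14,15: 01010010010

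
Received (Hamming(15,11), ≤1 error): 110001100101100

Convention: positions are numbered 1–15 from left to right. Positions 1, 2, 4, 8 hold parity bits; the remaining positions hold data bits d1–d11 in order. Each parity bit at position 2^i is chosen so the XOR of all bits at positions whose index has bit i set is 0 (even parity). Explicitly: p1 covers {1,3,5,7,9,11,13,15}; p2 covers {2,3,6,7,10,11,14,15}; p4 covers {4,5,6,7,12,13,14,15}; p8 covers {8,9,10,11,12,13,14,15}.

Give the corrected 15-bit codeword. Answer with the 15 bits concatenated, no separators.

s1 (pos 1,3,5,7,9,11,13,15): 1⊕0⊕0⊕1⊕0⊕0⊕1⊕0 = 1
s2 (pos 2,3,6,7,10,11,14,15): 1⊕0⊕1⊕1⊕1⊕0⊕0⊕0 = 0
s4 (pos 4,5,6,7,12,13,14,15): 0⊕0⊕1⊕1⊕1⊕1⊕0⊕0 = 0
s8 (pos 8,9,10,11,12,13,14,15): 0⊕0⊕1⊕0⊕1⊕1⊕0⊕0 = 1
Syndrome s8…s1 = 1001 → error at position 9.
Flip position 9: 110001100101100 → 110001101101100

110001101101100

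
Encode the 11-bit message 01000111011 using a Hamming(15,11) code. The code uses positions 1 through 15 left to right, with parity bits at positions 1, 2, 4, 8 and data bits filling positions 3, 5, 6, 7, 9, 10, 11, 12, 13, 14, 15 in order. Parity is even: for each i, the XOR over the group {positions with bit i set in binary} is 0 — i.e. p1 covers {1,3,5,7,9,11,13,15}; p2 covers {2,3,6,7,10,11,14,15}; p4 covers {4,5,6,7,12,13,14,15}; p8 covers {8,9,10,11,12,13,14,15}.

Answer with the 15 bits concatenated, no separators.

Place data at non-parity positions: p1 p2 0 p4 1 0 0 p8 0 1 1 1 0 1 1
p1 (pos 1,3,5,7,9,11,13,15): XOR of data positions = 0⊕1⊕0⊕0⊕1⊕0⊕1 = 1
p2 (pos 2,3,6,7,10,11,14,15): XOR of data positions = 0⊕0⊕0⊕1⊕1⊕1⊕1 = 0
p4 (pos 4,5,6,7,12,13,14,15): XOR of data positions = 1⊕0⊕0⊕1⊕0⊕1⊕1 = 0
p8 (pos 8,9,10,11,12,13,14,15): XOR of data positions = 0⊕1⊕1⊕1⊕0⊕1⊕1 = 1
Codeword: 100010010111011

100010010111011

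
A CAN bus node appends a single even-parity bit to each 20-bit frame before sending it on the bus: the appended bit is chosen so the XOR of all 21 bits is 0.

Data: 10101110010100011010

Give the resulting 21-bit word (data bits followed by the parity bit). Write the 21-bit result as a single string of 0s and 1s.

101011100101000110100

XOR of the 20 data bits: 1⊕0⊕1⊕0⊕1⊕1⊕1⊕0⊕0⊕1⊕0⊕1⊕0⊕0⊕0⊕1⊕1⊕0⊕1⊕0 = 0
Parity bit = 0 (so all 21 bits XOR to 0).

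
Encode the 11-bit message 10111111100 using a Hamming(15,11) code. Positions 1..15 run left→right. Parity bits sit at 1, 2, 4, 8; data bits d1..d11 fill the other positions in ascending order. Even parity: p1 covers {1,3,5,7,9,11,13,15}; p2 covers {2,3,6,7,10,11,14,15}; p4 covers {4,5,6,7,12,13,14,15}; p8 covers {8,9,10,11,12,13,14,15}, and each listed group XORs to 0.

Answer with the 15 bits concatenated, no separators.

111001111111100

Place data at non-parity positions: p1 p2 1 p4 0 1 1 p8 1 1 1 1 1 0 0
p1 (pos 1,3,5,7,9,11,13,15): XOR of data positions = 1⊕0⊕1⊕1⊕1⊕1⊕0 = 1
p2 (pos 2,3,6,7,10,11,14,15): XOR of data positions = 1⊕1⊕1⊕1⊕1⊕0⊕0 = 1
p4 (pos 4,5,6,7,12,13,14,15): XOR of data positions = 0⊕1⊕1⊕1⊕1⊕0⊕0 = 0
p8 (pos 8,9,10,11,12,13,14,15): XOR of data positions = 1⊕1⊕1⊕1⊕1⊕0⊕0 = 1
Codeword: 111001111111100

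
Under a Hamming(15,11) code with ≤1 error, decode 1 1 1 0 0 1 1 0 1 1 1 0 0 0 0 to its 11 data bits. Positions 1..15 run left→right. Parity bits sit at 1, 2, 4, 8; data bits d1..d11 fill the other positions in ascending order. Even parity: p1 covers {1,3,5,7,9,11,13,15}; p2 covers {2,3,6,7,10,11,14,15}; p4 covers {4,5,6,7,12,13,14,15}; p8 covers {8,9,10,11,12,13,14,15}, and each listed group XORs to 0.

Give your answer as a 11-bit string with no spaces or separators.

10110110000

s1 (pos 1,3,5,7,9,11,13,15): 1⊕1⊕0⊕1⊕1⊕1⊕0⊕0 = 1
s2 (pos 2,3,6,7,10,11,14,15): 1⊕1⊕1⊕1⊕1⊕1⊕0⊕0 = 0
s4 (pos 4,5,6,7,12,13,14,15): 0⊕0⊕1⊕1⊕0⊕0⊕0⊕0 = 0
s8 (pos 8,9,10,11,12,13,14,15): 0⊕1⊕1⊕1⊕0⊕0⊕0⊕0 = 1
Syndrome s8…s1 = 1001 → error at position 9.
Flip position 9: 111001101110000 → 111001100110000
Read data bits from positions 3,5,6,7,9,10,11,12,13,14,15: 10110110000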